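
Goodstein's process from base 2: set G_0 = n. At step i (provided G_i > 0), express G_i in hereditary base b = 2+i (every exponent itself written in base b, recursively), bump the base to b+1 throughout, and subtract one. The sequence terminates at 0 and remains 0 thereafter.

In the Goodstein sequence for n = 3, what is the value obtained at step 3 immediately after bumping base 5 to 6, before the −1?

G_0 = 3. HB_2(3) = 2 + 1. Bump = 4. G_1 = 3.
G_1 = 3. HB_3(3) = 3. Bump = 4. G_2 = 3.
G_2 = 3. HB_4(3) = 3. Bump = 3. G_3 = 2.
G_3 = 2. HB_5(2) = 2. Bump = 2. G_4 = 1.

2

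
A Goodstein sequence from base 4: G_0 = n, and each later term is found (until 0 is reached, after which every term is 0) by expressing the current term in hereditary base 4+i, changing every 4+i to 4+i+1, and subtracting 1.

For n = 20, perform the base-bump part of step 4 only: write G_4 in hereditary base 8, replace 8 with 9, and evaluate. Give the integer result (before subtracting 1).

82

G_0 = 20. HB_4(20) = 4^2 + 4. Bump = 30. G_1 = 29.
G_1 = 29. HB_5(29) = 5^2 + 4. Bump = 40. G_2 = 39.
G_2 = 39. HB_6(39) = 6^2 + 3. Bump = 52. G_3 = 51.
G_3 = 51. HB_7(51) = 7^2 + 2. Bump = 66. G_4 = 65.
G_4 = 65. HB_8(65) = 8^2 + 1. Bump = 82. G_5 = 81.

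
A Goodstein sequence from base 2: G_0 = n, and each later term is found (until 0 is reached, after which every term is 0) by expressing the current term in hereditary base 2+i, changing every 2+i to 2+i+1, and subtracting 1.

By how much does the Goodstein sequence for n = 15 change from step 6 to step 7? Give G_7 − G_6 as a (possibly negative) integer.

step 0: 15 = 2^(2 + 1) + 2^2 + 2 + 1; sub 3 for 2: 3^(3 + 1) + 3^3 + 3 + 1; = 112; G_1 = 112−1 = 111
step 1: 111 = 3^(3 + 1) + 3^3 + 3; sub 4 for 3: 4^(4 + 1) + 4^4 + 4; = 1284; G_2 = 1284−1 = 1283
step 2: 1283 = 4^(4 + 1) + 4^4 + 3; sub 5 for 4: 5^(5 + 1) + 5^5 + 3; = 18753; G_3 = 18753−1 = 18752
step 3: 18752 = 5^(5 + 1) + 5^5 + 2; sub 6 for 5: 6^(6 + 1) + 6^6 + 2; = 326594; G_4 = 326594−1 = 326593
step 4: 326593 = 6^(6 + 1) + 6^6 + 1; sub 7 for 6: 7^(7 + 1) + 7^7 + 1; = 6588345; G_5 = 6588345−1 = 6588344
step 5: 6588344 = 7^(7 + 1) + 7^7; sub 8 for 7: 8^(8 + 1) + 8^8; = 150994944; G_6 = 150994944−1 = 150994943
step 6: 150994943 = 8^(8 + 1) + 7·8^7 + 7·8^6 + 7·8^5 + 7·8^4 + 7·8^3 + 7·8^2 + 7·8 + 7; sub 9 for 8: 9^(9 + 1) + 7·9^7 + 7·9^6 + 7·9^5 + 7·9^4 + 7·9^3 + 7·9^2 + 7·9 + 7; = 3524450281; G_7 = 3524450281−1 = 3524450280

3373455337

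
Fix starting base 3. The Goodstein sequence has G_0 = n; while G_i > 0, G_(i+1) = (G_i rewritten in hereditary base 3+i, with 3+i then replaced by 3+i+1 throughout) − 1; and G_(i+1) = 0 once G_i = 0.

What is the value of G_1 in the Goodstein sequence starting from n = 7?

G_0=7  [base 3] 2·3 + 1  →[3↦4]→  2·4 + 1 = 9  −1 ⇒ G_1=8
G_1=8  [base 4] 2·4  →[4↦5]→  2·5 = 10  −1 ⇒ G_2=9

8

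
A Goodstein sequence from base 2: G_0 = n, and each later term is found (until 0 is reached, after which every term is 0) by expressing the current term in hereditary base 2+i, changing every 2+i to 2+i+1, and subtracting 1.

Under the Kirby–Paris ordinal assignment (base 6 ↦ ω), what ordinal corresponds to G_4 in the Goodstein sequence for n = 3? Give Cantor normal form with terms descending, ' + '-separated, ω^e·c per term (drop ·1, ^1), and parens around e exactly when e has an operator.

G_0 = 3. HB_2(3) = 2 + 1. Bump = 4. G_1 = 3.
G_1 = 3. HB_3(3) = 3. Bump = 4. G_2 = 3.
G_2 = 3. HB_4(3) = 3. Bump = 3. G_3 = 2.
G_3 = 2. HB_5(2) = 2. Bump = 2. G_4 = 1.
G_4 = 1. HB_6(1) = 1. Bump = 1. G_5 = 0.

1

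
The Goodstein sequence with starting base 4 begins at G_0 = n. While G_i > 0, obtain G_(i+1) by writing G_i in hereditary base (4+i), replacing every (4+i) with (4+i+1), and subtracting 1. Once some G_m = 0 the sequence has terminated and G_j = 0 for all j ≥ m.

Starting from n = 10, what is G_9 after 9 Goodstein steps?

13

10 —HB4→ 2·4 + 2 —bump→ 2·5 + 2 = 12 —(−1)→ 11
11 —HB5→ 2·5 + 1 —bump→ 2·6 + 1 = 13 —(−1)→ 12
12 —HB6→ 2·6 —bump→ 2·7 = 14 —(−1)→ 13
13 —HB7→ 7 + 6 —bump→ 8 + 6 = 14 —(−1)→ 13
13 —HB8→ 8 + 5 —bump→ 9 + 5 = 14 —(−1)→ 13
13 —HB9→ 9 + 4 —bump→ 10 + 4 = 14 —(−1)→ 13
13 —HB10→ 10 + 3 —bump→ 11 + 3 = 14 —(−1)→ 13
13 —HB11→ 11 + 2 —bump→ 12 + 2 = 14 —(−1)→ 13
13 —HB12→ 12 + 1 —bump→ 13 + 1 = 14 —(−1)→ 13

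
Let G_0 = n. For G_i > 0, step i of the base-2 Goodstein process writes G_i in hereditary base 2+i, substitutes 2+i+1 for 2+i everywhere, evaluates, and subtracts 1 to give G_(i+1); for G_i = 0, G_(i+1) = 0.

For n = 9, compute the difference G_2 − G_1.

(0) 9|_2 = 2^(2 + 1) + 1 ↦ 3^(3 + 1) + 1|_3 = 82 ⇒ 81
(1) 81|_3 = 3^(3 + 1) ↦ 4^(4 + 1)|_4 = 1024 ⇒ 1023

942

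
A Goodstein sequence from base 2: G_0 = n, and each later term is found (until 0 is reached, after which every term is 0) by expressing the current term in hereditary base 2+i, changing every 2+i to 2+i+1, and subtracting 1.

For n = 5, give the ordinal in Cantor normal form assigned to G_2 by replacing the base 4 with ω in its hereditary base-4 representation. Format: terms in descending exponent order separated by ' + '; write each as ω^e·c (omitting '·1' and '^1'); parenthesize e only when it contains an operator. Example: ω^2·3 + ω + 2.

ω^3·3 + ω^2·3 + ω·3 + 3

step 0: 5 = 2^2 + 1; sub 3 for 2: 3^3 + 1; = 28; G_1 = 28−1 = 27
step 1: 27 = 3^3; sub 4 for 3: 4^4; = 256; G_2 = 256−1 = 255
step 2: 255 = 3·4^3 + 3·4^2 + 3·4 + 3; sub 5 for 4: 3·5^3 + 3·5^2 + 3·5 + 3; = 468; G_3 = 468−1 = 467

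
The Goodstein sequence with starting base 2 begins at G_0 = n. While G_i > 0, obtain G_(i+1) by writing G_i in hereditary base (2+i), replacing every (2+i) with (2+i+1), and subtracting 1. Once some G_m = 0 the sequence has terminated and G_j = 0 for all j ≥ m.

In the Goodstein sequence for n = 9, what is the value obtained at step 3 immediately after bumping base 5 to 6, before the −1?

[0] 9 ≡ 2^(2 + 1) + 1 (base 2). Lift 3: 82. −1: 81.
[1] 81 ≡ 3^(3 + 1) (base 3). Lift 4: 1024. −1: 1023.
[2] 1023 ≡ 3·4^4 + 3·4^3 + 3·4^2 + 3·4 + 3 (base 4). Lift 5: 9843. −1: 9842.

140744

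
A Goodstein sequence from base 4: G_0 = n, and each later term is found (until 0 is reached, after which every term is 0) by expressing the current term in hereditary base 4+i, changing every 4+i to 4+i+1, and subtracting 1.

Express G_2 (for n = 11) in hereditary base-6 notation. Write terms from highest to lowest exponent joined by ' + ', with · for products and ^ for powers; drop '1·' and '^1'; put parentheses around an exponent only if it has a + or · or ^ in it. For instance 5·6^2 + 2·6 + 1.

2·6 + 1

step 0: 11 = 2·4 + 3; sub 5 for 4: 2·5 + 3; = 13; G_1 = 13−1 = 12
step 1: 12 = 2·5 + 2; sub 6 for 5: 2·6 + 2; = 14; G_2 = 14−1 = 13
step 2: 13 = 2·6 + 1; sub 7 for 6: 2·7 + 1; = 15; G_3 = 15−1 = 14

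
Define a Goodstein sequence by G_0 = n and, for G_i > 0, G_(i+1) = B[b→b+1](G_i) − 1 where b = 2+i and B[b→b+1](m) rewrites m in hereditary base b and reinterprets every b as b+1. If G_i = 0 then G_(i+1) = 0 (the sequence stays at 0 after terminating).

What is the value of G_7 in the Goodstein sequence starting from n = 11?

2749609302

(0) 11|_2 = 2^(2 + 1) + 2 + 1 ↦ 3^(3 + 1) + 3 + 1|_3 = 85 ⇒ 84
(1) 84|_3 = 3^(3 + 1) + 3 ↦ 4^(4 + 1) + 4|_4 = 1028 ⇒ 1027
(2) 1027|_4 = 4^(4 + 1) + 3 ↦ 5^(5 + 1) + 3|_5 = 15628 ⇒ 15627
(3) 15627|_5 = 5^(5 + 1) + 2 ↦ 6^(6 + 1) + 2|_6 = 279938 ⇒ 279937
(4) 279937|_6 = 6^(6 + 1) + 1 ↦ 7^(7 + 1) + 1|_7 = 5764802 ⇒ 5764801
(5) 5764801|_7 = 7^(7 + 1) ↦ 8^(8 + 1)|_8 = 134217728 ⇒ 134217727
(6) 134217727|_8 = 7·8^8 + 7·8^7 + 7·8^6 + 7·8^5 + 7·8^4 + 7·8^3 + 7·8^2 + 7·8 + 7 ↦ 7·9^9 + 7·9^7 + 7·9^6 + 7·9^5 + 7·9^4 + 7·9^3 + 7·9^2 + 7·9 + 7|_9 = 2749609303 ⇒ 2749609302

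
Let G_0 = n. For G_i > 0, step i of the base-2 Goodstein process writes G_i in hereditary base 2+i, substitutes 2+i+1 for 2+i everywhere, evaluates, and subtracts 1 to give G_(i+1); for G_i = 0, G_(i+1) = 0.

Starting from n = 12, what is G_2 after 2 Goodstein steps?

1065

base 2: 12 = 2^(2 + 1) + 2^2; at 3: 3^(3 + 1) + 3^3 = 108; next = 107
base 3: 107 = 3^(3 + 1) + 2·3^2 + 2·3 + 2; at 4: 4^(4 + 1) + 2·4^2 + 2·4 + 2 = 1066; next = 1065
base 4: 1065 = 4^(4 + 1) + 2·4^2 + 2·4 + 1; at 5: 5^(5 + 1) + 2·5^2 + 2·5 + 1 = 15686; next = 15685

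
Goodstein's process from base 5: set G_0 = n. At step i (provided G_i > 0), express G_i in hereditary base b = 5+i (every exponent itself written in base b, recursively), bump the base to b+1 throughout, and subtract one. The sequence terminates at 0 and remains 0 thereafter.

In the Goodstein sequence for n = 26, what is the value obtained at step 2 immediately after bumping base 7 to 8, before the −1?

54

i=0: 26 = 5^2 + 1 (b=5); 5→6: 6^2 + 1 = 37; 37−1 = 36
i=1: 36 = 6^2 (b=6); 6→7: 7^2 = 49; 49−1 = 48
i=2: 48 = 6·7 + 6 (b=7); 7→8: 6·8 + 6 = 54; 54−1 = 53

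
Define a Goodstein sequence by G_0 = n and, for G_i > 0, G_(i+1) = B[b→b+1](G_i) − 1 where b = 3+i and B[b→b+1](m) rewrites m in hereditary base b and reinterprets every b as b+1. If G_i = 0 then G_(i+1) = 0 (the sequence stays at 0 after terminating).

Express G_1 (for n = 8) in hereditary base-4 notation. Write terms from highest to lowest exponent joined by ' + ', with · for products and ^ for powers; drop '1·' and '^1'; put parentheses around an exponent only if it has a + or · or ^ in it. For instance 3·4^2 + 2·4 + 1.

G_0 = 8. HB_3(8) = 2·3 + 2. Bump = 10. G_1 = 9.
G_1 = 9. HB_4(9) = 2·4 + 1. Bump = 11. G_2 = 10.

2·4 + 1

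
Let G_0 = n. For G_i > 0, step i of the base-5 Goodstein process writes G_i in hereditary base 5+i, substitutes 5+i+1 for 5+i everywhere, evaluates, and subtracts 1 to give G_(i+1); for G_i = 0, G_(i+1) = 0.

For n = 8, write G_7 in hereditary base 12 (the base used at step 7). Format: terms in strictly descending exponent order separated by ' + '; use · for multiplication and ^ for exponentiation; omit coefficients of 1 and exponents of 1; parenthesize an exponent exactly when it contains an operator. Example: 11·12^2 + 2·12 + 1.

5

G_0=8  [base 5] 5 + 3  →[5↦6]→  6 + 3 = 9  −1 ⇒ G_1=8
G_1=8  [base 6] 6 + 2  →[6↦7]→  7 + 2 = 9  −1 ⇒ G_2=8
G_2=8  [base 7] 7 + 1  →[7↦8]→  8 + 1 = 9  −1 ⇒ G_3=8
G_3=8  [base 8] 8  →[8↦9]→  9 = 9  −1 ⇒ G_4=8
G_4=8  [base 9] 8  →[9↦10]→  8 = 8  −1 ⇒ G_5=7
G_5=7  [base 10] 7  →[10↦11]→  7 = 7  −1 ⇒ G_6=6
G_6=6  [base 11] 6  →[11↦12]→  6 = 6  −1 ⇒ G_7=5
G_7=5  [base 12] 5  →[12↦13]→  5 = 5  −1 ⇒ G_8=4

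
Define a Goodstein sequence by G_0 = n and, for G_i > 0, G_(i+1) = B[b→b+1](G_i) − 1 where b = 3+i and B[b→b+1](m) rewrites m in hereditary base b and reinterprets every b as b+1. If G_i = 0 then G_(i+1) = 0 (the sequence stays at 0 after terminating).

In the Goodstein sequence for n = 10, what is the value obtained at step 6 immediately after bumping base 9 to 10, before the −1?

[0] 10 ≡ 3^2 + 1 (base 3). Lift 4: 17. −1: 16.
[1] 16 ≡ 4^2 (base 4). Lift 5: 25. −1: 24.
[2] 24 ≡ 4·5 + 4 (base 5). Lift 6: 28. −1: 27.
[3] 27 ≡ 4·6 + 3 (base 6). Lift 7: 31. −1: 30.
[4] 30 ≡ 4·7 + 2 (base 7). Lift 8: 34. −1: 33.
[5] 33 ≡ 4·8 + 1 (base 8). Lift 9: 37. −1: 36.
[6] 36 ≡ 4·9 (base 9). Lift 10: 40. −1: 39.

40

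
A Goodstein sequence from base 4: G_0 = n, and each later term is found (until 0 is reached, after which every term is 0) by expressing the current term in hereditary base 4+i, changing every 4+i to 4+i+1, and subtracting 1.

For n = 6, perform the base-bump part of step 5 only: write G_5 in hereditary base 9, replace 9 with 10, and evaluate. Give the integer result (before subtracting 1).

step 0: 6 = 4 + 2; sub 5 for 4: 5 + 2; = 7; G_1 = 7−1 = 6
step 1: 6 = 5 + 1; sub 6 for 5: 6 + 1; = 7; G_2 = 7−1 = 6
step 2: 6 = 6; sub 7 for 6: 7; = 7; G_3 = 7−1 = 6
step 3: 6 = 6; sub 8 for 7: 6; = 6; G_4 = 6−1 = 5
step 4: 5 = 5; sub 9 for 8: 5; = 5; G_5 = 5−1 = 4

4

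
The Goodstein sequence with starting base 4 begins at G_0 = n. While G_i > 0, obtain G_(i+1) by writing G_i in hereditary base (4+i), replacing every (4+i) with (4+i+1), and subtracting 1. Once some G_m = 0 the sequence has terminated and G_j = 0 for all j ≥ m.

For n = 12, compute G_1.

G_0=12  [base 4] 3·4  →[4↦5]→  3·5 = 15  −1 ⇒ G_1=14
G_1=14  [base 5] 2·5 + 4  →[5↦6]→  2·6 + 4 = 16  −1 ⇒ G_2=15

14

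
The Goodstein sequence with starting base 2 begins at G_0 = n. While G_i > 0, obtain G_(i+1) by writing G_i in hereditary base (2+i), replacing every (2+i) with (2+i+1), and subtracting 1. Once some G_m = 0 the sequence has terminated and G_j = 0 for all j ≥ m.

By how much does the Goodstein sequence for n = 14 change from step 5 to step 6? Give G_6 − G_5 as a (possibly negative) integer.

128542131

i=0: 14 = 2^(2 + 1) + 2^2 + 2 (b=2); 2→3: 3^(3 + 1) + 3^3 + 3 = 111; 111−1 = 110
i=1: 110 = 3^(3 + 1) + 3^3 + 2 (b=3); 3→4: 4^(4 + 1) + 4^4 + 2 = 1282; 1282−1 = 1281
i=2: 1281 = 4^(4 + 1) + 4^4 + 1 (b=4); 4→5: 5^(5 + 1) + 5^5 + 1 = 18751; 18751−1 = 18750
i=3: 18750 = 5^(5 + 1) + 5^5 (b=5); 5→6: 6^(6 + 1) + 6^6 = 326592; 326592−1 = 326591
i=4: 326591 = 6^(6 + 1) + 5·6^5 + 5·6^4 + 5·6^3 + 5·6^2 + 5·6 + 5 (b=6); 6→7: 7^(7 + 1) + 5·7^5 + 5·7^4 + 5·7^3 + 5·7^2 + 5·7 + 5 = 5862841; 5862841−1 = 5862840
i=5: 5862840 = 7^(7 + 1) + 5·7^5 + 5·7^4 + 5·7^3 + 5·7^2 + 5·7 + 4 (b=7); 7→8: 8^(8 + 1) + 5·8^5 + 5·8^4 + 5·8^3 + 5·8^2 + 5·8 + 4 = 134404972; 134404972−1 = 134404971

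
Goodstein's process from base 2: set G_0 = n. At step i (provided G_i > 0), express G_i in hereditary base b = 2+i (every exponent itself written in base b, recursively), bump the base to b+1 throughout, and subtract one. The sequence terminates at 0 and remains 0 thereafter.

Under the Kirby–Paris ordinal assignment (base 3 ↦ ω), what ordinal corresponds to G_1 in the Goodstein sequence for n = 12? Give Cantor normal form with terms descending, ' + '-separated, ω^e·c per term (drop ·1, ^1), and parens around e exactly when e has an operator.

base 2: 12 = 2^(2 + 1) + 2^2; at 3: 3^(3 + 1) + 3^3 = 108; next = 107
base 3: 107 = 3^(3 + 1) + 2·3^2 + 2·3 + 2; at 4: 4^(4 + 1) + 2·4^2 + 2·4 + 2 = 1066; next = 1065

ω^(ω + 1) + ω^2·2 + ω·2 + 2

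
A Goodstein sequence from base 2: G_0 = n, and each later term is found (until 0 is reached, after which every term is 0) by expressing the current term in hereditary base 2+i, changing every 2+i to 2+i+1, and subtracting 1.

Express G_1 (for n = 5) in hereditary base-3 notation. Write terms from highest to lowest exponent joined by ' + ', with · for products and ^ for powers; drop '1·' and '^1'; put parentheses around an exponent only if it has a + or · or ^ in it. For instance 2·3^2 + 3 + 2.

3^3

base 2: 5 = 2^2 + 1; at 3: 3^3 + 1 = 28; next = 27
base 3: 27 = 3^3; at 4: 4^4 = 256; next = 255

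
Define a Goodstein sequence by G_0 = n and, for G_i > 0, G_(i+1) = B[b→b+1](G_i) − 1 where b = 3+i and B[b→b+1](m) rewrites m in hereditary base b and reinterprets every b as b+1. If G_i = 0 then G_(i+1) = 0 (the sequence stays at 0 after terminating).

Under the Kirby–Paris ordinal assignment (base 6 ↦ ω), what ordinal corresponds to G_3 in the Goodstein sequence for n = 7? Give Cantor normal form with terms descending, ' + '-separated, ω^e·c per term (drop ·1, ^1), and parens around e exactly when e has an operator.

step 0: 7 = 2·3 + 1; sub 4 for 3: 2·4 + 1; = 9; G_1 = 9−1 = 8
step 1: 8 = 2·4; sub 5 for 4: 2·5; = 10; G_2 = 10−1 = 9
step 2: 9 = 5 + 4; sub 6 for 5: 6 + 4; = 10; G_3 = 10−1 = 9

ω + 3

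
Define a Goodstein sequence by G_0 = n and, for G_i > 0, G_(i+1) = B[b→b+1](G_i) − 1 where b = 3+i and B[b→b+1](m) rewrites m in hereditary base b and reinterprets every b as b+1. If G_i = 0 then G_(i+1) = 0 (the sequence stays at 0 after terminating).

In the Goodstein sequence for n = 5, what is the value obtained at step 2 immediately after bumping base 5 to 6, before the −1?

(0) 5|_3 = 3 + 2 ↦ 4 + 2|_4 = 6 ⇒ 5
(1) 5|_4 = 4 + 1 ↦ 5 + 1|_5 = 6 ⇒ 5
(2) 5|_5 = 5 ↦ 6|_6 = 6 ⇒ 5

6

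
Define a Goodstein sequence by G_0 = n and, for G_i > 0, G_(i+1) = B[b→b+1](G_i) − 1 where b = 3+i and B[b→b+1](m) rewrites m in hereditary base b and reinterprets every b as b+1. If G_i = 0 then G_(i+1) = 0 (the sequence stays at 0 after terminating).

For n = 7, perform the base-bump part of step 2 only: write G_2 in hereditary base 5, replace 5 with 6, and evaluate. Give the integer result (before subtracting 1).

10

base 3: 7 = 2·3 + 1; at 4: 2·4 + 1 = 9; next = 8
base 4: 8 = 2·4; at 5: 2·5 = 10; next = 9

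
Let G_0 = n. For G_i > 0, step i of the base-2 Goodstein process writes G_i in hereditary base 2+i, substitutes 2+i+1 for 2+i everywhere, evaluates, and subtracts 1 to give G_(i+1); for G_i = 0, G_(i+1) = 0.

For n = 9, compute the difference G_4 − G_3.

130901

step 0: 9 = 2^(2 + 1) + 1; sub 3 for 2: 3^(3 + 1) + 1; = 82; G_1 = 82−1 = 81
step 1: 81 = 3^(3 + 1); sub 4 for 3: 4^(4 + 1); = 1024; G_2 = 1024−1 = 1023
step 2: 1023 = 3·4^4 + 3·4^3 + 3·4^2 + 3·4 + 3; sub 5 for 4: 3·5^5 + 3·5^3 + 3·5^2 + 3·5 + 3; = 9843; G_3 = 9843−1 = 9842
step 3: 9842 = 3·5^5 + 3·5^3 + 3·5^2 + 3·5 + 2; sub 6 for 5: 3·6^6 + 3·6^3 + 3·6^2 + 3·6 + 2; = 140744; G_4 = 140744−1 = 140743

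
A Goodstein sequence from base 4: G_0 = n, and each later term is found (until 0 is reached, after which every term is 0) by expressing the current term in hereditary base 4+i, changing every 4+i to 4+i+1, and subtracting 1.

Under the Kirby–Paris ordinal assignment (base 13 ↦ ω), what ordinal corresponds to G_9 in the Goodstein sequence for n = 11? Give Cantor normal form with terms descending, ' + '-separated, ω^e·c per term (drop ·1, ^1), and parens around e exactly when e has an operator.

G_0 = 11. HB_4(11) = 2·4 + 3. Bump = 13. G_1 = 12.
G_1 = 12. HB_5(12) = 2·5 + 2. Bump = 14. G_2 = 13.
G_2 = 13. HB_6(13) = 2·6 + 1. Bump = 15. G_3 = 14.
G_3 = 14. HB_7(14) = 2·7. Bump = 16. G_4 = 15.
G_4 = 15. HB_8(15) = 8 + 7. Bump = 16. G_5 = 15.
G_5 = 15. HB_9(15) = 9 + 6. Bump = 16. G_6 = 15.
G_6 = 15. HB_10(15) = 10 + 5. Bump = 16. G_7 = 15.
G_7 = 15. HB_11(15) = 11 + 4. Bump = 16. G_8 = 15.
G_8 = 15. HB_12(15) = 12 + 3. Bump = 16. G_9 = 15.

ω + 2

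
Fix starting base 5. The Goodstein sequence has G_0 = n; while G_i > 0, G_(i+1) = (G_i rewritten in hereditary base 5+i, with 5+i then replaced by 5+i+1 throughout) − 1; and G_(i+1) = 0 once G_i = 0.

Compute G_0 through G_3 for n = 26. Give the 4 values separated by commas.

26, 36, 48, 53

step 0: 26 = 5^2 + 1; sub 6 for 5: 6^2 + 1; = 37; G_1 = 37−1 = 36
step 1: 36 = 6^2; sub 7 for 6: 7^2; = 49; G_2 = 49−1 = 48
step 2: 48 = 6·7 + 6; sub 8 for 7: 6·8 + 6; = 54; G_3 = 54−1 = 53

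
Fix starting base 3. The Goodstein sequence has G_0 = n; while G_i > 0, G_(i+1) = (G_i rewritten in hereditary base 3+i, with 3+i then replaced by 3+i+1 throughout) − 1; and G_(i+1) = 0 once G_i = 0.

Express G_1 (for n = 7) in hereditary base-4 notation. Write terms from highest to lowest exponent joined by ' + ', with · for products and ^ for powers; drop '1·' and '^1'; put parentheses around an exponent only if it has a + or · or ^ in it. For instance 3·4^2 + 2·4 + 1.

2·4

G_0=7  [base 3] 2·3 + 1  →[3↦4]→  2·4 + 1 = 9  −1 ⇒ G_1=8
G_1=8  [base 4] 2·4  →[4↦5]→  2·5 = 10  −1 ⇒ G_2=9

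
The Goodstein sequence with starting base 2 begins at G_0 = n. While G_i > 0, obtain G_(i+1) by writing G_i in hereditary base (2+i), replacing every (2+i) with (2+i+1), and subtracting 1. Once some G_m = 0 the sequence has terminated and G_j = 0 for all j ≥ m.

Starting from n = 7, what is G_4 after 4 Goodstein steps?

base 2: 7 = 2^2 + 2 + 1; at 3: 3^3 + 3 + 1 = 31; next = 30
base 3: 30 = 3^3 + 3; at 4: 4^4 + 4 = 260; next = 259
base 4: 259 = 4^4 + 3; at 5: 5^5 + 3 = 3128; next = 3127
base 5: 3127 = 5^5 + 2; at 6: 6^6 + 2 = 46658; next = 46657
base 6: 46657 = 6^6 + 1; at 7: 7^7 + 1 = 823544; next = 823543

46657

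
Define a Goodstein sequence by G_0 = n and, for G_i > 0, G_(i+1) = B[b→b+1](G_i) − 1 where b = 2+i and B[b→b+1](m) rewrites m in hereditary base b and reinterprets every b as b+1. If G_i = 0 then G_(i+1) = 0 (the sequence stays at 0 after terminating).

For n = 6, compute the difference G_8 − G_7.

223404

(0) 6|_2 = 2^2 + 2 ↦ 3^3 + 3|_3 = 30 ⇒ 29
(1) 29|_3 = 3^3 + 2 ↦ 4^4 + 2|_4 = 258 ⇒ 257
(2) 257|_4 = 4^4 + 1 ↦ 5^5 + 1|_5 = 3126 ⇒ 3125
(3) 3125|_5 = 5^5 ↦ 6^6|_6 = 46656 ⇒ 46655
(4) 46655|_6 = 5·6^5 + 5·6^4 + 5·6^3 + 5·6^2 + 5·6 + 5 ↦ 5·7^5 + 5·7^4 + 5·7^3 + 5·7^2 + 5·7 + 5|_7 = 98040 ⇒ 98039
(5) 98039|_7 = 5·7^5 + 5·7^4 + 5·7^3 + 5·7^2 + 5·7 + 4 ↦ 5·8^5 + 5·8^4 + 5·8^3 + 5·8^2 + 5·8 + 4|_8 = 187244 ⇒ 187243
(6) 187243|_8 = 5·8^5 + 5·8^4 + 5·8^3 + 5·8^2 + 5·8 + 3 ↦ 5·9^5 + 5·9^4 + 5·9^3 + 5·9^2 + 5·9 + 3|_9 = 332148 ⇒ 332147
(7) 332147|_9 = 5·9^5 + 5·9^4 + 5·9^3 + 5·9^2 + 5·9 + 2 ↦ 5·10^5 + 5·10^4 + 5·10^3 + 5·10^2 + 5·10 + 2|_10 = 555552 ⇒ 555551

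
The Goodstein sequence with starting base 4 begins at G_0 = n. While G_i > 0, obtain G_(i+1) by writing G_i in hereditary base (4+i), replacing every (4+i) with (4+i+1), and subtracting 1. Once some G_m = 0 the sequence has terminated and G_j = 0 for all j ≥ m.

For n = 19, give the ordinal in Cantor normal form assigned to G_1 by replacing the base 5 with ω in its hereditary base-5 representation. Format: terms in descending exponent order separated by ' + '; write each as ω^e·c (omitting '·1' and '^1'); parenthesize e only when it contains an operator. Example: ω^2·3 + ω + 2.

base 4: 19 = 4^2 + 3; at 5: 5^2 + 3 = 28; next = 27
base 5: 27 = 5^2 + 2; at 6: 6^2 + 2 = 38; next = 37

ω^2 + 2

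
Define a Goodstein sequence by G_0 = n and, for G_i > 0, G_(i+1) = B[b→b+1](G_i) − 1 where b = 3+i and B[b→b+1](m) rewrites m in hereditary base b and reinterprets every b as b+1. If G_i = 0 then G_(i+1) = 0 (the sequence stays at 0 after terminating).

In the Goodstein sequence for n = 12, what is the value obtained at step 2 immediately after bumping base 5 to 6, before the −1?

step 0: 12 = 3^2 + 3; sub 4 for 3: 4^2 + 4; = 20; G_1 = 20−1 = 19
step 1: 19 = 4^2 + 3; sub 5 for 4: 5^2 + 3; = 28; G_2 = 28−1 = 27

38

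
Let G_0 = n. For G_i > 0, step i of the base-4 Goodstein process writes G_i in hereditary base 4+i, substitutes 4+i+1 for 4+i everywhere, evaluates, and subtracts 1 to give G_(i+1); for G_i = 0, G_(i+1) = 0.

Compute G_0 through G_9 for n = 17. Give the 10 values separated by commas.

17, 25, 35, 39, 43, 47, 51, 55, 59, 62

(0) 17|_4 = 4^2 + 1 ↦ 5^2 + 1|_5 = 26 ⇒ 25
(1) 25|_5 = 5^2 ↦ 6^2|_6 = 36 ⇒ 35
(2) 35|_6 = 5·6 + 5 ↦ 5·7 + 5|_7 = 40 ⇒ 39
(3) 39|_7 = 5·7 + 4 ↦ 5·8 + 4|_8 = 44 ⇒ 43
(4) 43|_8 = 5·8 + 3 ↦ 5·9 + 3|_9 = 48 ⇒ 47
(5) 47|_9 = 5·9 + 2 ↦ 5·10 + 2|_10 = 52 ⇒ 51
(6) 51|_10 = 5·10 + 1 ↦ 5·11 + 1|_11 = 56 ⇒ 55
(7) 55|_11 = 5·11 ↦ 5·12|_12 = 60 ⇒ 59
(8) 59|_12 = 4·12 + 11 ↦ 4·13 + 11|_13 = 63 ⇒ 62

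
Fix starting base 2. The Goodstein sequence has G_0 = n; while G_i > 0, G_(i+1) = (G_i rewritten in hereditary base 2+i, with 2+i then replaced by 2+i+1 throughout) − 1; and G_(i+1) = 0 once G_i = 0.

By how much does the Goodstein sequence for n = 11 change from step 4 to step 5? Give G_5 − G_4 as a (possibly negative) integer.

5484864

step 0: 11 = 2^(2 + 1) + 2 + 1; sub 3 for 2: 3^(3 + 1) + 3 + 1; = 85; G_1 = 85−1 = 84
step 1: 84 = 3^(3 + 1) + 3; sub 4 for 3: 4^(4 + 1) + 4; = 1028; G_2 = 1028−1 = 1027
step 2: 1027 = 4^(4 + 1) + 3; sub 5 for 4: 5^(5 + 1) + 3; = 15628; G_3 = 15628−1 = 15627
step 3: 15627 = 5^(5 + 1) + 2; sub 6 for 5: 6^(6 + 1) + 2; = 279938; G_4 = 279938−1 = 279937
step 4: 279937 = 6^(6 + 1) + 1; sub 7 for 6: 7^(7 + 1) + 1; = 5764802; G_5 = 5764802−1 = 5764801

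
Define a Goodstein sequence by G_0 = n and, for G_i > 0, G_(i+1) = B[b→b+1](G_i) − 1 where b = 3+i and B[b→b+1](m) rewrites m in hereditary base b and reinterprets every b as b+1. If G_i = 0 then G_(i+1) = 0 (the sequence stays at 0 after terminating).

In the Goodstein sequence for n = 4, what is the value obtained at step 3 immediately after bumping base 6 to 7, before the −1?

G_0=4  [base 3] 3 + 1  →[3↦4]→  4 + 1 = 5  −1 ⇒ G_1=4
G_1=4  [base 4] 4  →[4↦5]→  5 = 5  −1 ⇒ G_2=4
G_2=4  [base 5] 4  →[5↦6]→  4 = 4  −1 ⇒ G_3=3
G_3=3  [base 6] 3  →[6↦7]→  3 = 3  −1 ⇒ G_4=2

3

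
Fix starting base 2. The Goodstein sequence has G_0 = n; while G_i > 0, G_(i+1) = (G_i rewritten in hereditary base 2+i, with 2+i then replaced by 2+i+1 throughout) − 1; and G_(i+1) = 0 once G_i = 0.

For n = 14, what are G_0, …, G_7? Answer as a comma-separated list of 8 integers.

14 —HB2→ 2^(2 + 1) + 2^2 + 2 —bump→ 3^(3 + 1) + 3^3 + 3 = 111 —(−1)→ 110
110 —HB3→ 3^(3 + 1) + 3^3 + 2 —bump→ 4^(4 + 1) + 4^4 + 2 = 1282 —(−1)→ 1281
1281 —HB4→ 4^(4 + 1) + 4^4 + 1 —bump→ 5^(5 + 1) + 5^5 + 1 = 18751 —(−1)→ 18750
18750 —HB5→ 5^(5 + 1) + 5^5 —bump→ 6^(6 + 1) + 6^6 = 326592 —(−1)→ 326591
326591 —HB6→ 6^(6 + 1) + 5·6^5 + 5·6^4 + 5·6^3 + 5·6^2 + 5·6 + 5 —bump→ 7^(7 + 1) + 5·7^5 + 5·7^4 + 5·7^3 + 5·7^2 + 5·7 + 5 = 5862841 —(−1)→ 5862840
5862840 —HB7→ 7^(7 + 1) + 5·7^5 + 5·7^4 + 5·7^3 + 5·7^2 + 5·7 + 4 —bump→ 8^(8 + 1) + 5·8^5 + 5·8^4 + 5·8^3 + 5·8^2 + 5·8 + 4 = 134404972 —(−1)→ 134404971
134404971 —HB8→ 8^(8 + 1) + 5·8^5 + 5·8^4 + 5·8^3 + 5·8^2 + 5·8 + 3 —bump→ 9^(9 + 1) + 5·9^5 + 5·9^4 + 5·9^3 + 5·9^2 + 5·9 + 3 = 3487116549 —(−1)→ 3487116548

14, 110, 1281, 18750, 326591, 5862840, 134404971, 3487116548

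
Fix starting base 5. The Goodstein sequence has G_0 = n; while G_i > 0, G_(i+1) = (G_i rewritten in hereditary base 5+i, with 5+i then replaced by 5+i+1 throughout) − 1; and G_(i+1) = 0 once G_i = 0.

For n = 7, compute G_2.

G_0 = 7. HB_5(7) = 5 + 2. Bump = 8. G_1 = 7.
G_1 = 7. HB_6(7) = 6 + 1. Bump = 8. G_2 = 7.

7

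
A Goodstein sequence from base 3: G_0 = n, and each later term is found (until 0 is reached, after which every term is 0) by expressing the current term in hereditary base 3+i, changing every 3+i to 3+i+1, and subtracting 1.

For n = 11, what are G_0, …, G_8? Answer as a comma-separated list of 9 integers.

11, 17, 25, 35, 39, 43, 47, 51, 55

(0) 11|_3 = 3^2 + 2 ↦ 4^2 + 2|_4 = 18 ⇒ 17
(1) 17|_4 = 4^2 + 1 ↦ 5^2 + 1|_5 = 26 ⇒ 25
(2) 25|_5 = 5^2 ↦ 6^2|_6 = 36 ⇒ 35
(3) 35|_6 = 5·6 + 5 ↦ 5·7 + 5|_7 = 40 ⇒ 39
(4) 39|_7 = 5·7 + 4 ↦ 5·8 + 4|_8 = 44 ⇒ 43
(5) 43|_8 = 5·8 + 3 ↦ 5·9 + 3|_9 = 48 ⇒ 47
(6) 47|_9 = 5·9 + 2 ↦ 5·10 + 2|_10 = 52 ⇒ 51
(7) 51|_10 = 5·10 + 1 ↦ 5·11 + 1|_11 = 56 ⇒ 55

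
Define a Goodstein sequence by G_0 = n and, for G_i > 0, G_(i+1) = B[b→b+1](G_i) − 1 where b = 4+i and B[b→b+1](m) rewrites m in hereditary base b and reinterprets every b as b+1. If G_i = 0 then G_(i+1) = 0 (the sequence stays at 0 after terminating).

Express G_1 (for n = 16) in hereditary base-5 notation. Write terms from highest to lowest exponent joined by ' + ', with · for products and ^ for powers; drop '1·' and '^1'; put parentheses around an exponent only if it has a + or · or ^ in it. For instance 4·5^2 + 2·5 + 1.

i=0: 16 = 4^2 (b=4); 4→5: 5^2 = 25; 25−1 = 24
i=1: 24 = 4·5 + 4 (b=5); 5→6: 4·6 + 4 = 28; 28−1 = 27

4·5 + 4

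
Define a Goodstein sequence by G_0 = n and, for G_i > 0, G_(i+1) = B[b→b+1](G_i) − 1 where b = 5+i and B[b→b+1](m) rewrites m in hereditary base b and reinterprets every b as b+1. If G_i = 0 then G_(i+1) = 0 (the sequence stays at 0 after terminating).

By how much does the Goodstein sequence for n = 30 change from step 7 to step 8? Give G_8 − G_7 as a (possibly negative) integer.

i=0: 30 = 5^2 + 5 (b=5); 5→6: 6^2 + 6 = 42; 42−1 = 41
i=1: 41 = 6^2 + 5 (b=6); 6→7: 7^2 + 5 = 54; 54−1 = 53
i=2: 53 = 7^2 + 4 (b=7); 7→8: 8^2 + 4 = 68; 68−1 = 67
i=3: 67 = 8^2 + 3 (b=8); 8→9: 9^2 + 3 = 84; 84−1 = 83
i=4: 83 = 9^2 + 2 (b=9); 9→10: 10^2 + 2 = 102; 102−1 = 101
i=5: 101 = 10^2 + 1 (b=10); 10→11: 11^2 + 1 = 122; 122−1 = 121
i=6: 121 = 11^2 (b=11); 11→12: 12^2 = 144; 144−1 = 143
i=7: 143 = 11·12 + 11 (b=12); 12→13: 11·13 + 11 = 154; 154−1 = 153

10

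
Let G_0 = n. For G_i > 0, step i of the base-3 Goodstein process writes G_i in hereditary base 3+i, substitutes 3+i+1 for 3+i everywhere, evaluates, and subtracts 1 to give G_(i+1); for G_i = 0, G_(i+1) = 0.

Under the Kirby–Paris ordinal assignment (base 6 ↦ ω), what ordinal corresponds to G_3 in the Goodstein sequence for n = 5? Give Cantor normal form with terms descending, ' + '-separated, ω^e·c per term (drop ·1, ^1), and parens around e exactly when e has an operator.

(0) 5|_3 = 3 + 2 ↦ 4 + 2|_4 = 6 ⇒ 5
(1) 5|_4 = 4 + 1 ↦ 5 + 1|_5 = 6 ⇒ 5
(2) 5|_5 = 5 ↦ 6|_6 = 6 ⇒ 5

5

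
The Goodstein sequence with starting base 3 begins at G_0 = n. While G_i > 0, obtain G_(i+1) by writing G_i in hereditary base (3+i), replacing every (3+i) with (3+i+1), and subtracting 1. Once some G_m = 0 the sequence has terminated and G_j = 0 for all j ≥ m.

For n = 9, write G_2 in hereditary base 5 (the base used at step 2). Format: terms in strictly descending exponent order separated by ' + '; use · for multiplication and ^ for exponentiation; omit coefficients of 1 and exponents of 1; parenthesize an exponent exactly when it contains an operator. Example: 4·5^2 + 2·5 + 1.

3·5 + 2

i=0: 9 = 3^2 (b=3); 3→4: 4^2 = 16; 16−1 = 15
i=1: 15 = 3·4 + 3 (b=4); 4→5: 3·5 + 3 = 18; 18−1 = 17
i=2: 17 = 3·5 + 2 (b=5); 5→6: 3·6 + 2 = 20; 20−1 = 19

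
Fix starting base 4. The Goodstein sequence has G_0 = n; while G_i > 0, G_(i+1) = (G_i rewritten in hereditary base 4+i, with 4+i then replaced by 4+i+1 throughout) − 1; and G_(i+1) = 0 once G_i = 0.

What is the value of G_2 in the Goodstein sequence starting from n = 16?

27

i=0: 16 = 4^2 (b=4); 4→5: 5^2 = 25; 25−1 = 24
i=1: 24 = 4·5 + 4 (b=5); 5→6: 4·6 + 4 = 28; 28−1 = 27
i=2: 27 = 4·6 + 3 (b=6); 6→7: 4·7 + 3 = 31; 31−1 = 30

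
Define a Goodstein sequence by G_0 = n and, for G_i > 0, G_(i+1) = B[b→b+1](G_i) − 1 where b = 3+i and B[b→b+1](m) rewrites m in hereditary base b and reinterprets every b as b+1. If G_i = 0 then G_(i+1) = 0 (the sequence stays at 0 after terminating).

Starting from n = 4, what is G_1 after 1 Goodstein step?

4

4 —HB3→ 3 + 1 —bump→ 4 + 1 = 5 —(−1)→ 4
4 —HB4→ 4 —bump→ 5 = 5 —(−1)→ 4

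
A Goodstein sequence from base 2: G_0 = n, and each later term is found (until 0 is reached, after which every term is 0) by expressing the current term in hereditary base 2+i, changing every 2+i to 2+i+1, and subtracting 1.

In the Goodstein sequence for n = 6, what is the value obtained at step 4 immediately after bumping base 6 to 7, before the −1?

i=0: 6 = 2^2 + 2 (b=2); 2→3: 3^3 + 3 = 30; 30−1 = 29
i=1: 29 = 3^3 + 2 (b=3); 3→4: 4^4 + 2 = 258; 258−1 = 257
i=2: 257 = 4^4 + 1 (b=4); 4→5: 5^5 + 1 = 3126; 3126−1 = 3125
i=3: 3125 = 5^5 (b=5); 5→6: 6^6 = 46656; 46656−1 = 46655
i=4: 46655 = 5·6^5 + 5·6^4 + 5·6^3 + 5·6^2 + 5·6 + 5 (b=6); 6→7: 5·7^5 + 5·7^4 + 5·7^3 + 5·7^2 + 5·7 + 5 = 98040; 98040−1 = 98039

98040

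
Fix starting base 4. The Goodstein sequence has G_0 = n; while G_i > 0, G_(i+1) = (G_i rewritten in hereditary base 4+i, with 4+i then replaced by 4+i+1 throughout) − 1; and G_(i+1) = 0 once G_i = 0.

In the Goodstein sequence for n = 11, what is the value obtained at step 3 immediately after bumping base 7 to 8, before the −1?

16

i=0: 11 = 2·4 + 3 (b=4); 4→5: 2·5 + 3 = 13; 13−1 = 12
i=1: 12 = 2·5 + 2 (b=5); 5→6: 2·6 + 2 = 14; 14−1 = 13
i=2: 13 = 2·6 + 1 (b=6); 6→7: 2·7 + 1 = 15; 15−1 = 14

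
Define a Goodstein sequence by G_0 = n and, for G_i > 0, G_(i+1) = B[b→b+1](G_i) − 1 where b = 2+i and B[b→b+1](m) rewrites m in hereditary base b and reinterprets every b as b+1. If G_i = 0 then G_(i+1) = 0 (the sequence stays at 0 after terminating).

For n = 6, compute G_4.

(0) 6|_2 = 2^2 + 2 ↦ 3^3 + 3|_3 = 30 ⇒ 29
(1) 29|_3 = 3^3 + 2 ↦ 4^4 + 2|_4 = 258 ⇒ 257
(2) 257|_4 = 4^4 + 1 ↦ 5^5 + 1|_5 = 3126 ⇒ 3125
(3) 3125|_5 = 5^5 ↦ 6^6|_6 = 46656 ⇒ 46655
(4) 46655|_6 = 5·6^5 + 5·6^4 + 5·6^3 + 5·6^2 + 5·6 + 5 ↦ 5·7^5 + 5·7^4 + 5·7^3 + 5·7^2 + 5·7 + 5|_7 = 98040 ⇒ 98039

46655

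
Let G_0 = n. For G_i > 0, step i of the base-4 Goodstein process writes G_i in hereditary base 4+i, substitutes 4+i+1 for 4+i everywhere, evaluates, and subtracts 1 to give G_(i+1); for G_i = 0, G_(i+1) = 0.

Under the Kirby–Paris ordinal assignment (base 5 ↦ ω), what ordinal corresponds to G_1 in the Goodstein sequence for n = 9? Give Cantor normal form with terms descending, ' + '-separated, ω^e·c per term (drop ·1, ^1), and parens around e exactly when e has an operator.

ω·2

[0] 9 ≡ 2·4 + 1 (base 4). Lift 5: 11. −1: 10.
[1] 10 ≡ 2·5 (base 5). Lift 6: 12. −1: 11.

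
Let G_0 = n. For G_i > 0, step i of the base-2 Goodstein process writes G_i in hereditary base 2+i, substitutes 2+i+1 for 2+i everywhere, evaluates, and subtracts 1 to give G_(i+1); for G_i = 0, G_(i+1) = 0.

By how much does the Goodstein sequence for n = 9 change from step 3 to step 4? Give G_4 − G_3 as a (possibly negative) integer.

130901

G_0 = 9. HB_2(9) = 2^(2 + 1) + 1. Bump = 82. G_1 = 81.
G_1 = 81. HB_3(81) = 3^(3 + 1). Bump = 1024. G_2 = 1023.
G_2 = 1023. HB_4(1023) = 3·4^4 + 3·4^3 + 3·4^2 + 3·4 + 3. Bump = 9843. G_3 = 9842.
G_3 = 9842. HB_5(9842) = 3·5^5 + 3·5^3 + 3·5^2 + 3·5 + 2. Bump = 140744. G_4 = 140743.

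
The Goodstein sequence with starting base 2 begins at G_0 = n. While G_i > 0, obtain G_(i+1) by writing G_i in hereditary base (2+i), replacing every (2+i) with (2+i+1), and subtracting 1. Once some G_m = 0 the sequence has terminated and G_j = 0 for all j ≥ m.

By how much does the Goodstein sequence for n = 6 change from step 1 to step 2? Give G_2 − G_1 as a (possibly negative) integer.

228

G_0=6  [base 2] 2^2 + 2  →[2↦3]→  3^3 + 3 = 30  −1 ⇒ G_1=29
G_1=29  [base 3] 3^3 + 2  →[3↦4]→  4^4 + 2 = 258  −1 ⇒ G_2=257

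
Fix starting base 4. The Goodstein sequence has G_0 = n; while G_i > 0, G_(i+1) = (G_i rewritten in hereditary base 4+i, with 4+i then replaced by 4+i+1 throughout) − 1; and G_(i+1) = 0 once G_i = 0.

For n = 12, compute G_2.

15

(0) 12|_4 = 3·4 ↦ 3·5|_5 = 15 ⇒ 14
(1) 14|_5 = 2·5 + 4 ↦ 2·6 + 4|_6 = 16 ⇒ 15
(2) 15|_6 = 2·6 + 3 ↦ 2·7 + 3|_7 = 17 ⇒ 16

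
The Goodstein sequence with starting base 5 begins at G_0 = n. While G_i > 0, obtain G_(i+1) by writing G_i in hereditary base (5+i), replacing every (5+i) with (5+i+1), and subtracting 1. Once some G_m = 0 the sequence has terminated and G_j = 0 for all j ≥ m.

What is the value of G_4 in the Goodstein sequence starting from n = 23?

35

23 —HB5→ 4·5 + 3 —bump→ 4·6 + 3 = 27 —(−1)→ 26
26 —HB6→ 4·6 + 2 —bump→ 4·7 + 2 = 30 —(−1)→ 29
29 —HB7→ 4·7 + 1 —bump→ 4·8 + 1 = 33 —(−1)→ 32
32 —HB8→ 4·8 —bump→ 4·9 = 36 —(−1)→ 35
35 —HB9→ 3·9 + 8 —bump→ 3·10 + 8 = 38 —(−1)→ 37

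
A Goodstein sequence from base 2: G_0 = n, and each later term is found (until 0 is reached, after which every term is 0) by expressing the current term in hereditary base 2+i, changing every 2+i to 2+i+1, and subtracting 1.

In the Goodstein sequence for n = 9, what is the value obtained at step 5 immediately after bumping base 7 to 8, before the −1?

(0) 9|_2 = 2^(2 + 1) + 1 ↦ 3^(3 + 1) + 1|_3 = 82 ⇒ 81
(1) 81|_3 = 3^(3 + 1) ↦ 4^(4 + 1)|_4 = 1024 ⇒ 1023
(2) 1023|_4 = 3·4^4 + 3·4^3 + 3·4^2 + 3·4 + 3 ↦ 3·5^5 + 3·5^3 + 3·5^2 + 3·5 + 3|_5 = 9843 ⇒ 9842
(3) 9842|_5 = 3·5^5 + 3·5^3 + 3·5^2 + 3·5 + 2 ↦ 3·6^6 + 3·6^3 + 3·6^2 + 3·6 + 2|_6 = 140744 ⇒ 140743
(4) 140743|_6 = 3·6^6 + 3·6^3 + 3·6^2 + 3·6 + 1 ↦ 3·7^7 + 3·7^3 + 3·7^2 + 3·7 + 1|_7 = 2471827 ⇒ 2471826
(5) 2471826|_7 = 3·7^7 + 3·7^3 + 3·7^2 + 3·7 ↦ 3·8^8 + 3·8^3 + 3·8^2 + 3·8|_8 = 50333400 ⇒ 50333399

50333400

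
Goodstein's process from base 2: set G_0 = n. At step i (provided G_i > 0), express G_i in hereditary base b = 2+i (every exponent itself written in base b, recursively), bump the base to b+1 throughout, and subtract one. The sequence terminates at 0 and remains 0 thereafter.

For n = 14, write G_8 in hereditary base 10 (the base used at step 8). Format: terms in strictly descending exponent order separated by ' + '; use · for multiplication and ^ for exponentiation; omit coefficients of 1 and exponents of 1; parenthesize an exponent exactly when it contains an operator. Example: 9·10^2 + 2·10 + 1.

10^(10 + 1) + 5·10^5 + 5·10^4 + 5·10^3 + 5·10^2 + 5·10 + 1

base 2: 14 = 2^(2 + 1) + 2^2 + 2; at 3: 3^(3 + 1) + 3^3 + 3 = 111; next = 110
base 3: 110 = 3^(3 + 1) + 3^3 + 2; at 4: 4^(4 + 1) + 4^4 + 2 = 1282; next = 1281
base 4: 1281 = 4^(4 + 1) + 4^4 + 1; at 5: 5^(5 + 1) + 5^5 + 1 = 18751; next = 18750
base 5: 18750 = 5^(5 + 1) + 5^5; at 6: 6^(6 + 1) + 6^6 = 326592; next = 326591
base 6: 326591 = 6^(6 + 1) + 5·6^5 + 5·6^4 + 5·6^3 + 5·6^2 + 5·6 + 5; at 7: 7^(7 + 1) + 5·7^5 + 5·7^4 + 5·7^3 + 5·7^2 + 5·7 + 5 = 5862841; next = 5862840
base 7: 5862840 = 7^(7 + 1) + 5·7^5 + 5·7^4 + 5·7^3 + 5·7^2 + 5·7 + 4; at 8: 8^(8 + 1) + 5·8^5 + 5·8^4 + 5·8^3 + 5·8^2 + 5·8 + 4 = 134404972; next = 134404971
base 8: 134404971 = 8^(8 + 1) + 5·8^5 + 5·8^4 + 5·8^3 + 5·8^2 + 5·8 + 3; at 9: 9^(9 + 1) + 5·9^5 + 5·9^4 + 5·9^3 + 5·9^2 + 5·9 + 3 = 3487116549; next = 3487116548
base 9: 3487116548 = 9^(9 + 1) + 5·9^5 + 5·9^4 + 5·9^3 + 5·9^2 + 5·9 + 2; at 10: 10^(10 + 1) + 5·10^5 + 5·10^4 + 5·10^3 + 5·10^2 + 5·10 + 2 = 100000555552; next = 100000555551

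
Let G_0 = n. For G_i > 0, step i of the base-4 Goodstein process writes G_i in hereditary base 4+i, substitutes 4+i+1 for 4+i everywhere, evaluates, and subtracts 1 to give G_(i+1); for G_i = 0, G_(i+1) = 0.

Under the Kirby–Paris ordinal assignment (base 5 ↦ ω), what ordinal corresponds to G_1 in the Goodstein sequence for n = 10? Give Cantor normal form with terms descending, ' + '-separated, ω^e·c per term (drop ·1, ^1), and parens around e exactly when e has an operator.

ω·2 + 1

10 —HB4→ 2·4 + 2 —bump→ 2·5 + 2 = 12 —(−1)→ 11
11 —HB5→ 2·5 + 1 —bump→ 2·6 + 1 = 13 —(−1)→ 12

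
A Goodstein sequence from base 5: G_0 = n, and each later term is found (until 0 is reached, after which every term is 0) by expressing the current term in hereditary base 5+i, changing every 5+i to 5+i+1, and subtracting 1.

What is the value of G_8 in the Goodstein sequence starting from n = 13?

17

G_0 = 13. HB_5(13) = 2·5 + 3. Bump = 15. G_1 = 14.
G_1 = 14. HB_6(14) = 2·6 + 2. Bump = 16. G_2 = 15.
G_2 = 15. HB_7(15) = 2·7 + 1. Bump = 17. G_3 = 16.
G_3 = 16. HB_8(16) = 2·8. Bump = 18. G_4 = 17.
G_4 = 17. HB_9(17) = 9 + 8. Bump = 18. G_5 = 17.
G_5 = 17. HB_10(17) = 10 + 7. Bump = 18. G_6 = 17.
G_6 = 17. HB_11(17) = 11 + 6. Bump = 18. G_7 = 17.
G_7 = 17. HB_12(17) = 12 + 5. Bump = 18. G_8 = 17.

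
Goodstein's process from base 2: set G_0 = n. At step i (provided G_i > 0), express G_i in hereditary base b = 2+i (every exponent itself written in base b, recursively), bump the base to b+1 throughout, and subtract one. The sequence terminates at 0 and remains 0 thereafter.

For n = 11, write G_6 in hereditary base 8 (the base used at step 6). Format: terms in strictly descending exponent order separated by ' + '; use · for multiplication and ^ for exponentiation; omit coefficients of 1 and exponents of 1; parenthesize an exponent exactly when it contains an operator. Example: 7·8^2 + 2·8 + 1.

7·8^8 + 7·8^7 + 7·8^6 + 7·8^5 + 7·8^4 + 7·8^3 + 7·8^2 + 7·8 + 7

G_0 = 11. HB_2(11) = 2^(2 + 1) + 2 + 1. Bump = 85. G_1 = 84.
G_1 = 84. HB_3(84) = 3^(3 + 1) + 3. Bump = 1028. G_2 = 1027.
G_2 = 1027. HB_4(1027) = 4^(4 + 1) + 3. Bump = 15628. G_3 = 15627.
G_3 = 15627. HB_5(15627) = 5^(5 + 1) + 2. Bump = 279938. G_4 = 279937.
G_4 = 279937. HB_6(279937) = 6^(6 + 1) + 1. Bump = 5764802. G_5 = 5764801.
G_5 = 5764801. HB_7(5764801) = 7^(7 + 1). Bump = 134217728. G_6 = 134217727.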